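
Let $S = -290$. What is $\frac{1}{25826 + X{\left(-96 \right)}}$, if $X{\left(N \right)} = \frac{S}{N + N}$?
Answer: $\frac{96}{2479441} \approx 3.8718 \cdot 10^{-5}$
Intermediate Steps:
$X{\left(N \right)} = - \frac{145}{N}$ ($X{\left(N \right)} = - \frac{290}{N + N} = - \frac{290}{2 N} = - 290 \frac{1}{2 N} = - \frac{145}{N}$)
$\frac{1}{25826 + X{\left(-96 \right)}} = \frac{1}{25826 - \frac{145}{-96}} = \frac{1}{25826 - - \frac{145}{96}} = \frac{1}{25826 + \frac{145}{96}} = \frac{1}{\frac{2479441}{96}} = \frac{96}{2479441}$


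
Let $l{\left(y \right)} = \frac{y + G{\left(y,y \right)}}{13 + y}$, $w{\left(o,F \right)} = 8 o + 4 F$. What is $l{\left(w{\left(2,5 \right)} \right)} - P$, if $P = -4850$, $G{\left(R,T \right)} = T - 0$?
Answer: $\frac{237722}{49} \approx 4851.5$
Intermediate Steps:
$w{\left(o,F \right)} = 4 F + 8 o$
$G{\left(R,T \right)} = T$ ($G{\left(R,T \right)} = T + 0 = T$)
$l{\left(y \right)} = \frac{2 y}{13 + y}$ ($l{\left(y \right)} = \frac{y + y}{13 + y} = \frac{2 y}{13 + y}$)
$l{\left(w{\left(2,5 \right)} \right)} - P = \frac{2 \left(4 \cdot 5 + 8 \cdot 2\right)}{13 + \left(4 \cdot 5 + 8 \cdot 2\right)} - -4850 = \frac{2 \left(20 + 16\right)}{13 + \left(20 + 16\right)} + 4850 = 2 \cdot 36 \frac{1}{13 + 36} + 4850 = 2 \cdot 36 \cdot \frac{1}{49} + 4850 = \frac{72}{49} + 4850 = \frac{237722}{49}$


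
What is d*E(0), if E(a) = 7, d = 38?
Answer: 266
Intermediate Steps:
d*E(0) = 38*7 = 266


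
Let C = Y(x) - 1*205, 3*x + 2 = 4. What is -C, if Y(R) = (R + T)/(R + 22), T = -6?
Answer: 3489/17 ≈ 205.24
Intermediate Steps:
x = 2/3 (x = -2/3 + (1/3)*4 = -2/3 + 4/3 = 2/3 ≈ 0.66667)
Y(R) = (-6 + R)/(22 + R) (Y(R) = (R - 6)/(R + 22) = (-6 + R)/(22 + R))
C = -3489/17 (C = (-6 + 2/3)/(22 + 2/3) - 1*205 = -16/3/(68/3) - 205 = (3/68)*(-16/3) - 205 = -4/17 - 205 = -3489/17 ≈ -205.24)
-C = -1*(-3489/17) = 3489/17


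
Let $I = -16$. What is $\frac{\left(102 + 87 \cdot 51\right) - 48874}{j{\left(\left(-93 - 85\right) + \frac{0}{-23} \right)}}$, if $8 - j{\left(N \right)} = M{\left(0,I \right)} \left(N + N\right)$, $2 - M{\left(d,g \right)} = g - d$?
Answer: $- \frac{44335}{6416} \approx -6.9101$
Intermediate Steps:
$M{\left(d,g \right)} = 2 + d - g$ ($M{\left(d,g \right)} = 2 - \left(g - d\right) = 2 + \left(d - g\right) = 2 + d - g$)
$j{\left(N \right)} = 8 - 36 N$ ($j{\left(N \right)} = 8 - \left(2 + 0 - -16\right) \left(N + N\right) = 8 - \left(2 + 0 + 16\right) 2 N = 8 - 18 \cdot 2 N = 8 - 36 N$)
$\frac{\left(102 + 87 \cdot 51\right) - 48874}{j{\left(\left(-93 - 85\right) + \frac{0}{-23} \right)}} = \frac{\left(102 + 87 \cdot 51\right) - 48874}{8 - 36 \left(\left(-93 - 85\right) + \frac{0}{-23}\right)} = \frac{\left(102 + 4437\right) - 48874}{8 - 36 \left(-178 + 0 \left(- \frac{1}{23}\right)\right)} = \frac{4539 - 48874}{8 - 36 \left(-178 + 0\right)} = - \frac{44335}{8 - -6408} = - \frac{44335}{8 + 6408} = - \frac{44335}{6416}$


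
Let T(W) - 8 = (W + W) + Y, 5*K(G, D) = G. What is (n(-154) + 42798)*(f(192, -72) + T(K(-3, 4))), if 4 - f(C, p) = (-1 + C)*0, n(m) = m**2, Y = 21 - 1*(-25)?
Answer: 18889976/5 ≈ 3.7780e+6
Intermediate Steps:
K(G, D) = G/5
Y = 46 (Y = 21 + 25 = 46)
f(C, p) = 4 (f(C, p) = 4 - (-1 + C)*0 = 4 - 1*0 = 4 + 0 = 4)
T(W) = 54 + 2*W (T(W) = 8 + ((W + W) + 46) = 8 + (2*W + 46) = 8 + (46 + 2*W) = 54 + 2*W)
(n(-154) + 42798)*(f(192, -72) + T(K(-3, 4))) = ((-154)**2 + 42798)*(4 + (54 + 2*((1/5)*(-3)))) = (23716 + 42798)*(4 + (54 + 2*(-3/5))) = 66514*(4 + (54 - 6/5)) = 66514*(4 + 264/5) = 66514*(284/5) = 18889976/5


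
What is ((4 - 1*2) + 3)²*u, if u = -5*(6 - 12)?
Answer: 750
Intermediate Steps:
u = 30 (u = -5*(-6) = 30)
((4 - 1*2) + 3)²*u = ((4 - 1*2) + 3)²*30 = ((4 - 2) + 3)²*30 = (2 + 3)²*30 = 5²*30 = 25*30 = 750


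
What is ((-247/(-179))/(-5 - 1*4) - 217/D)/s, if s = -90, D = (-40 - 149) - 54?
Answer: -16087/1957365 ≈ -0.0082187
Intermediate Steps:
D = -243 (D = -189 - 54 = -243)
((-247/(-179))/(-5 - 1*4) - 217/D)/s = ((-247/(-179))/(-5 - 1*4) - 217/(-243))/(-90) = ((-247*(-1/179))/(-5 - 4) - 217*(-1/243))*(-1/90) = ((247/179)/(-9) + 217/243)*(-1/90) = ((247/179)*(-1/9) + 217/243)*(-1/90) = (-247/1611 + 217/243)*(-1/90) = (32174/43497)*(-1/90) = -16087/1957365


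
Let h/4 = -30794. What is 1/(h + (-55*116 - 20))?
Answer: -1/129576 ≈ -7.7175e-6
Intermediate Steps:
h = -123176 (h = 4*(-30794) = -123176)
1/(h + (-55*116 - 20)) = 1/(-123176 + (-55*116 - 20)) = 1/(-123176 + (-6380 - 20)) = 1/(-123176 - 6400) = 1/(-129576) = -1/129576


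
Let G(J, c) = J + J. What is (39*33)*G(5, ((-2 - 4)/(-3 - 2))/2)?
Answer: 12870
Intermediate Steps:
G(J, c) = 2*J
(39*33)*G(5, ((-2 - 4)/(-3 - 2))/2) = (39*33)*(2*5) = 1287*10 = 12870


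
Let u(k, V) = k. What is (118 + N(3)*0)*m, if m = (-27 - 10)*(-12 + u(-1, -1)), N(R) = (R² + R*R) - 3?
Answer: 56758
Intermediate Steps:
N(R) = -3 + 2*R² (N(R) = (R² + R²) - 3 = 2*R² - 3 = -3 + 2*R²)
m = 481 (m = (-27 - 10)*(-12 - 1) = -37*(-13) = 481)
(118 + N(3)*0)*m = (118 + (-3 + 2*3²)*0)*481 = (118 + (-3 + 2*9)*0)*481 = (118 + (-3 + 18)*0)*481 = (118 + 15*0)*481 = (118 + 0)*481 = 118*481 = 56758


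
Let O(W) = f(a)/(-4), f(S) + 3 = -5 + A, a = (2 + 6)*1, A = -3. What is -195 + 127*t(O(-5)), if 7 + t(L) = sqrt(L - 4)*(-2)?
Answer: -1084 - 127*I*sqrt(5) ≈ -1084.0 - 283.98*I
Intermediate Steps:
a = 8 (a = 8*1 = 8)
f(S) = -11 (f(S) = -3 + (-5 - 3) = -3 - 8 = -11)
O(W) = 11/4 (O(W) = -11/(-4) = -11*(-1/4) = 11/4)
t(L) = -7 - 2*sqrt(-4 + L) (t(L) = -7 + sqrt(L - 4)*(-2) = -7 + sqrt(-4 + L)*(-2) = -7 - 2*sqrt(-4 + L))
-195 + 127*t(O(-5)) = -195 + 127*(-7 - 2*sqrt(-4 + 11/4)) = -195 + 127*(-7 - I*sqrt(5)) = -195 + (-889 - 127*I*sqrt(5)) = -1084 - 127*I*sqrt(5)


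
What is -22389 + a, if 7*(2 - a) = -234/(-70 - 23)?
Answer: -4858057/217 ≈ -22387.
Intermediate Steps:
a = 356/217 (a = 2 - (-234)/(7*(-70 - 23)) = 2 - (-234)/(7*(-93)) = 2 - (-234)*(-1)/(7*93) = 2 - ⅐*78/31 = 2 - 78/217 = 356/217 ≈ 1.6406)
-22389 + a = -22389 + 356/217 = -4858057/217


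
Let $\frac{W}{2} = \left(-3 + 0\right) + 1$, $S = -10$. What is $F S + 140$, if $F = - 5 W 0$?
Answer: $140$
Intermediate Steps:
$W = -4$ ($W = 2 \left(\left(-3 + 0\right) + 1\right) = 2 \left(-3 + 1\right) = 2 \left(-2\right) = -4$)
$F = 0$ ($F = \left(-5\right) \left(-4\right) 0 = 20 \cdot 0 = 0$)
$F S + 140 = 0 \left(-10\right) + 140 = 0 + 140 = 140$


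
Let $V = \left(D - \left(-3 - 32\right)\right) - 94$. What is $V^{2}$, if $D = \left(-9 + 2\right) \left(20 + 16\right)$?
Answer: $96721$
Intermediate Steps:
$D = -252$ ($D = \left(-7\right) 36 = -252$)
$V = -311$ ($V = \left(-252 - \left(-3 - 32\right)\right) - 94 = \left(-252 - -35\right) - 94 = \left(-252 + 35\right) - 94 = -217 - 94 = -311$)
$V^{2} = \left(-311\right)^{2} = 96721$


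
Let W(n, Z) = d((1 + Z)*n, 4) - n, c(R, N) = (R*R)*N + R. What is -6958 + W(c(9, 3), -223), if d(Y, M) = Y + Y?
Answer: -119098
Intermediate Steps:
c(R, N) = R + N*R² (c(R, N) = R²*N + R = N*R² + R = R + N*R²)
d(Y, M) = 2*Y
W(n, Z) = -n + 2*n*(1 + Z) (W(n, Z) = 2*((1 + Z)*n) - n = 2*(n*(1 + Z)) - n = 2*n*(1 + Z) - n = -n + 2*n*(1 + Z))
-6958 + W(c(9, 3), -223) = -6958 + (9*(1 + 3*9))*(1 + 2*(-223)) = -6958 + (9*(1 + 27))*(1 - 446) = -6958 + (9*28)*(-445) = -6958 + 252*(-445) = -6958 - 112140 = -119098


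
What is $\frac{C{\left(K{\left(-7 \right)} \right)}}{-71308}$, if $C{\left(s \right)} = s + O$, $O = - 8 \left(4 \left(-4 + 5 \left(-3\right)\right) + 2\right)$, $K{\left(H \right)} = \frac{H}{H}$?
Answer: $- \frac{593}{71308} \approx -0.008316$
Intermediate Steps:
$K{\left(H \right)} = 1$
$O = 592$ ($O = - 8 \left(4 \left(-4 - 15\right) + 2\right) = - 8 \left(4 \left(-19\right) + 2\right) = - 8 \left(-76 + 2\right) = \left(-8\right) \left(-74\right) = 592$)
$C{\left(s \right)} = 592 + s$ ($C{\left(s \right)} = s + 592 = 592 + s$)
$\frac{C{\left(K{\left(-7 \right)} \right)}}{-71308} = \frac{592 + 1}{-71308} = 593 \left(- \frac{1}{71308}\right) = - \frac{593}{71308}$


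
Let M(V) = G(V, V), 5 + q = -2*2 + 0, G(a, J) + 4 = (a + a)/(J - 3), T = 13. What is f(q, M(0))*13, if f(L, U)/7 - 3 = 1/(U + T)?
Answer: 2548/9 ≈ 283.11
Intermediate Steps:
G(a, J) = -4 + 2*a/(-3 + J) (G(a, J) = -4 + (a + a)/(J - 3) = -4 + (2*a)/(-3 + J) = -4 + 2*a/(-3 + J))
q = -9 (q = -5 + (-2*2 + 0) = -5 + (-4 + 0) = -5 - 4 = -9)
M(V) = 2*(6 - V)/(-3 + V) (M(V) = 2*(6 + V - 2*V)/(-3 + V) = 2*(6 - V)/(-3 + V))
f(L, U) = 21 + 7/(13 + U) (f(L, U) = 21 + 7/(U + 13) = 21 + 7/(13 + U))
f(q, M(0))*13 = (7*(40 + 3*(2*(6 - 1*0)/(-3 + 0)))/(13 + 2*(6 - 1*0)/(-3 + 0)))*13 = (7*(40 + 3*(2*(6 + 0)/(-3)))/(13 + 2*(6 + 0)/(-3)))*13 = (7*(40 + 3*(2*(-1/3)*6))/(13 + 2*(-1/3)*6))*13 = (7*(40 + 3*(-4))/(13 - 4))*13 = (7*(40 - 12)/9)*13 = (7*(1/9)*28)*13 = (196/9)*13 = 2548/9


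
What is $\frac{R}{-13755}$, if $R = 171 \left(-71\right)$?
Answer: $\frac{4047}{4585} \approx 0.88266$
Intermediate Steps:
$R = -12141$
$\frac{R}{-13755} = - \frac{12141}{-13755} = \left(-12141\right) \left(- \frac{1}{13755}\right) = \frac{4047}{4585}$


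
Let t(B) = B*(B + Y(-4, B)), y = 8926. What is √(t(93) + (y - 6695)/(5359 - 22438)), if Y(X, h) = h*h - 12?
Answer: √236821975442241/17079 ≈ 901.05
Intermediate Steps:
Y(X, h) = -12 + h² (Y(X, h) = h² - 12 = -12 + h²)
t(B) = B*(-12 + B + B²) (t(B) = B*(B + (-12 + B²)) = B*(-12 + B + B²))
√(t(93) + (y - 6695)/(5359 - 22438)) = √(93*(-12 + 93 + 93²) + (8926 - 6695)/(5359 - 22438)) = √(93*(-12 + 93 + 8649) + 2231/(-17079)) = √(93*8730 + 2231*(-1/17079)) = √(811890 - 2231/17079) = √(13866267079/17079) = √236821975442241/17079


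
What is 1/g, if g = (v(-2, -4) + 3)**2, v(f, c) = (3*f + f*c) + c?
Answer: 1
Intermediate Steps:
v(f, c) = c + 3*f + c*f (v(f, c) = (3*f + c*f) + c = c + 3*f + c*f)
g = 1 (g = ((-4 + 3*(-2) - 4*(-2)) + 3)**2 = ((-4 - 6 + 8) + 3)**2 = (-2 + 3)**2 = 1**2 = 1)
1/g = 1/1 = 1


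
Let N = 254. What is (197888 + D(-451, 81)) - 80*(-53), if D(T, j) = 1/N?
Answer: 51340513/254 ≈ 2.0213e+5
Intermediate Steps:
D(T, j) = 1/254
(197888 + D(-451, 81)) - 80*(-53) = (197888 + 1/254) - 80*(-53) = 50263553/254 + 4240 = 51340513/254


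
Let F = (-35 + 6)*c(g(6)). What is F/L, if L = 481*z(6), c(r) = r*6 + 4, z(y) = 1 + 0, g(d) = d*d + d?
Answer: -7424/481 ≈ -15.435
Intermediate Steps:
g(d) = d + d² (g(d) = d² + d = d + d²)
z(y) = 1
c(r) = 4 + 6*r (c(r) = 6*r + 4 = 4 + 6*r)
F = -7424 (F = (-35 + 6)*(4 + 6*(6*(1 + 6))) = -29*(4 + 6*(6*7)) = -29*(4 + 6*42) = -29*(4 + 252) = -29*256 = -7424)
L = 481 (L = 481*1 = 481)
F/L = -7424/481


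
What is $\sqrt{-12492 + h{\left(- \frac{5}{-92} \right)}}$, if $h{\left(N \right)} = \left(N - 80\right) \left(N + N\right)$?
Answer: $\frac{i \sqrt{105805838}}{92} \approx 111.81 i$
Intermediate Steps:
$h{\left(N \right)} = 2 N \left(-80 + N\right)$ ($h{\left(N \right)} = \left(-80 + N\right) 2 N = 2 N \left(-80 + N\right)$)
$\sqrt{-12492 + h{\left(- \frac{5}{-92} \right)}} = \sqrt{-12492 + 2 \left(- \frac{5}{-92}\right) \left(-80 - \frac{5}{-92}\right)} = \sqrt{-12492 + 2 \left(\left(-5\right) \left(- \frac{1}{92}\right)\right) \left(-80 - - \frac{5}{92}\right)} = \sqrt{-12492 + 2 \cdot \frac{5}{92} \left(-80 + \frac{5}{92}\right)} = \sqrt{-12492 + 2 \cdot \frac{5}{92} \left(- \frac{7355}{92}\right)} = \sqrt{-12492 - \frac{36775}{4232}} = \sqrt{- \frac{52902919}{4232}} = \frac{i \sqrt{105805838}}{92}$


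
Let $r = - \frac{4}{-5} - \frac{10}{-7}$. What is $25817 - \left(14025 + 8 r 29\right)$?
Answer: $\frac{394624}{35} \approx 11275.0$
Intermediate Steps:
$r = \frac{78}{35}$ ($r = \left(-4\right) \left(- \frac{1}{5}\right) - - \frac{10}{7} = \frac{4}{5} + \frac{10}{7} = \frac{78}{35} \approx 2.2286$)
$25817 - \left(14025 + 8 r 29\right) = 25817 - \left(14025 + 8 \cdot \frac{78}{35} \cdot 29\right) = 25817 - \left(14025 + \frac{624}{35} \cdot 29\right) = 25817 - \left(14025 + \frac{18096}{35}\right) = 25817 - \frac{508971}{35} = \frac{394624}{35}$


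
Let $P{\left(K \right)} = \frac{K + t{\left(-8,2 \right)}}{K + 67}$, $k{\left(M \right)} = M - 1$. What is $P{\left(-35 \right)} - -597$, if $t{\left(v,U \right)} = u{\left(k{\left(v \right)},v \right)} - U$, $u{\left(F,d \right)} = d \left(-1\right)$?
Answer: $\frac{19075}{32} \approx 596.09$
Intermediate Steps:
$k{\left(M \right)} = -1 + M$
$u{\left(F,d \right)} = - d$
$t{\left(v,U \right)} = - U - v$ ($t{\left(v,U \right)} = - v - U = - U - v$)
$P{\left(K \right)} = \frac{6 + K}{67 + K}$ ($P{\left(K \right)} = \frac{K - -6}{K + 67} = \frac{K + \left(-2 + 8\right)}{67 + K} = \frac{K + 6}{67 + K} = \frac{6 + K}{67 + K}$)
$P{\left(-35 \right)} - -597 = \frac{6 - 35}{67 - 35} - -597 = \frac{1}{32} \left(-29\right) + 597 = - \frac{29}{32} + 597 = \frac{19075}{32}$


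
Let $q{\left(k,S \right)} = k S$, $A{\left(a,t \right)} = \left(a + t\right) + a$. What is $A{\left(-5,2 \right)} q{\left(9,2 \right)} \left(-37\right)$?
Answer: $5328$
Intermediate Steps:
$A{\left(a,t \right)} = t + 2 a$
$q{\left(k,S \right)} = S k$
$A{\left(-5,2 \right)} q{\left(9,2 \right)} \left(-37\right) = \left(2 + 2 \left(-5\right)\right) 2 \cdot 9 \left(-37\right) = \left(2 - 10\right) 18 \left(-37\right) = \left(-8\right) 18 \left(-37\right) = \left(-144\right) \left(-37\right) = 5328$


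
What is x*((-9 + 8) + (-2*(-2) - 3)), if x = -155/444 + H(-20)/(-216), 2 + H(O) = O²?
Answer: 0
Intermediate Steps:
H(O) = -2 + O²
x = -4379/1998 (x = -155/444 + (-2 + (-20)²)/(-216) = -155*1/444 + (-2 + 400)*(-1/216) = -155/444 + 398*(-1/216) = -155/444 - 199/108 = -4379/1998 ≈ -2.1917)
x*((-9 + 8) + (-2*(-2) - 3)) = -4379*((-9 + 8) + (-2*(-2) - 3))/1998 = -4379*(-1 + (4 - 3))/1998 = -4379*(-1 + 1)/1998 = -4379/1998*0 = 0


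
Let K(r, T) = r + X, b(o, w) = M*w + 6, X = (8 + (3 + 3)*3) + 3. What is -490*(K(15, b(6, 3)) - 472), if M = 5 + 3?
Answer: 209720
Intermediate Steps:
M = 8
X = 29 (X = (8 + 6*3) + 3 = (8 + 18) + 3 = 26 + 3 = 29)
b(o, w) = 6 + 8*w (b(o, w) = 8*w + 6 = 6 + 8*w)
K(r, T) = 29 + r (K(r, T) = r + 29 = 29 + r)
-490*(K(15, b(6, 3)) - 472) = -490*((29 + 15) - 472) = -490*(44 - 472) = -490*(-428) = 209720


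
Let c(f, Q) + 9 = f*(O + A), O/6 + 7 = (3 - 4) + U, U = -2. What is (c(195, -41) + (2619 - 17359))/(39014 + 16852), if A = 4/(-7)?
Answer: -185923/391062 ≈ -0.47543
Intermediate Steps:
A = -4/7 (A = 4*(-⅐) = -4/7 ≈ -0.57143)
O = -60 (O = -42 + 6*((3 - 4) - 2) = -42 + 6*(-1 - 2) = -42 + 6*(-3) = -42 - 18 = -60)
c(f, Q) = -9 - 424*f/7 (c(f, Q) = -9 + f*(-60 - 4/7) = -9 + f*(-424/7) = -9 - 424*f/7)
(c(195, -41) + (2619 - 17359))/(39014 + 16852) = ((-9 - 424/7*195) + (2619 - 17359))/(39014 + 16852) = ((-9 - 82680/7) - 14740)/55866 = (-82743/7 - 14740)*(1/55866) = -185923/7*1/55866 = -185923/391062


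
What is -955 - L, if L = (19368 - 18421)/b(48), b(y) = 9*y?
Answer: -413507/432 ≈ -957.19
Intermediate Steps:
L = 947/432 (L = (19368 - 18421)/((9*48)) = 947/432 ≈ 2.1921)
-955 - L = -955 - 1*947/432 = -955 - 947/432 = -413507/432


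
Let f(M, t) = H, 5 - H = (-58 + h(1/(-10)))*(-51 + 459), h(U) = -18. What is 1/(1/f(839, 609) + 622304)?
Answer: 31013/19299513953 ≈ 1.6069e-6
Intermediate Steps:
H = 31013 (H = 5 - (-58 - 18)*(-51 + 459) = 5 - (-76)*408 = 5 - 1*(-31008) = 5 + 31008 = 31013)
f(M, t) = 31013
1/(1/f(839, 609) + 622304) = 1/(1/31013 + 622304) = 1/(19299513953/31013) = 31013/19299513953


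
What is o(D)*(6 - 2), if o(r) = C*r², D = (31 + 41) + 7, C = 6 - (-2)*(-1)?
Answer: 99856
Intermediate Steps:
C = 4 (C = 6 - 1*2 = 6 - 2 = 4)
D = 79 (D = 72 + 7 = 79)
o(r) = 4*r²
o(D)*(6 - 2) = (4*79²)*(6 - 2) = (4*6241)*4 = 24964*4 = 99856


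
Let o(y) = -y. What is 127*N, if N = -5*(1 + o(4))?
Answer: 1905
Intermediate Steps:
N = 15 (N = -5*(1 - 1*4) = -5*(1 - 4) = -5*(-3) = 15)
127*N = 127*15 = 1905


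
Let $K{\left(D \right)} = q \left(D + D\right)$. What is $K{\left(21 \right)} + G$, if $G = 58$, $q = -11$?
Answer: $-404$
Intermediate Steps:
$K{\left(D \right)} = - 22 D$ ($K{\left(D \right)} = - 11 \left(D + D\right) = - 11 \cdot 2 D = - 22 D$)
$K{\left(21 \right)} + G = \left(-22\right) 21 + 58 = -462 + 58 = -404$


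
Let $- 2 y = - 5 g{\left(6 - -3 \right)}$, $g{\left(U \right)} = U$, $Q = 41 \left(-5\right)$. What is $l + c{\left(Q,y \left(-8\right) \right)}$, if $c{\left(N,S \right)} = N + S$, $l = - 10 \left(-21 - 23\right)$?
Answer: $55$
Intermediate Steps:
$Q = -205$
$y = \frac{45}{2}$ ($y = - \frac{\left(-5\right) \left(6 - -3\right)}{2} = - \frac{\left(-5\right) \left(6 + 3\right)}{2} = - \frac{\left(-5\right) 9}{2} = \left(- \frac{1}{2}\right) \left(-45\right) = \frac{45}{2} \approx 22.5$)
$l = 440$ ($l = \left(-10\right) \left(-44\right) = 440$)
$l + c{\left(Q,y \left(-8\right) \right)} = 440 + \left(-205 + \frac{45}{2} \left(-8\right)\right) = 440 - 385 = 55$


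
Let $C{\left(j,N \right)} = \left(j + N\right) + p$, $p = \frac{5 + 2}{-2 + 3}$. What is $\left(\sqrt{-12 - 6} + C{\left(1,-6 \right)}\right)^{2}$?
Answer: $-14 + 12 i \sqrt{2} \approx -14.0 + 16.971 i$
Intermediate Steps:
$p = 7$ ($p = \frac{7}{1} = 7 \cdot 1 = 7$)
$C{\left(j,N \right)} = 7 + N + j$ ($C{\left(j,N \right)} = \left(j + N\right) + 7 = \left(N + j\right) + 7 = 7 + N + j$)
$\left(\sqrt{-12 - 6} + C{\left(1,-6 \right)}\right)^{2} = \left(\sqrt{-12 - 6} + \left(7 - 6 + 1\right)\right)^{2} = \left(\sqrt{-18} + 2\right)^{2} = \left(3 i \sqrt{2} + 2\right)^{2} = \left(2 + 3 i \sqrt{2}\right)^{2}$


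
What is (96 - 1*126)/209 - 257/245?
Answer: -61063/51205 ≈ -1.1925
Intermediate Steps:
(96 - 1*126)/209 - 257/245 = (96 - 126)*(1/209) - 257*1/245 = -30*1/209 - 257/245 = -30/209 - 257/245 = -61063/51205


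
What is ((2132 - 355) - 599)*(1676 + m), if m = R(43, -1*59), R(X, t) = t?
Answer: 1904826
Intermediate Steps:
m = -59 (m = -1*59 = -59)
((2132 - 355) - 599)*(1676 + m) = ((2132 - 355) - 599)*(1676 - 59) = (1777 - 599)*1617 = 1178*1617 = 1904826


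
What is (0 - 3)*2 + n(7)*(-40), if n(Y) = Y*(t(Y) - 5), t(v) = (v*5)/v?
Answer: -6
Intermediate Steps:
t(v) = 5 (t(v) = (5*v)/v = 5)
n(Y) = 0 (n(Y) = Y*(5 - 5) = Y*0 = 0)
(0 - 3)*2 + n(7)*(-40) = (0 - 3)*2 + 0*(-40) = -3*2 + 0 = -6 + 0 = -6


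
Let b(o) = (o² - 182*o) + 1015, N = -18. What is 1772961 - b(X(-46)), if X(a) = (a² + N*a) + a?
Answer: -6099022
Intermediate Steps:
X(a) = a² - 17*a (X(a) = (a² - 18*a) + a = a² - 17*a)
b(o) = 1015 + o² - 182*o
1772961 - b(X(-46)) = 1772961 - (1015 + (-46*(-17 - 46))² - (-8372)*(-17 - 46)) = 1772961 - (1015 + (-46*(-63))² - (-8372)*(-63)) = 1772961 - (1015 + 2898² - 182*2898) = 1772961 - (1015 + 8398404 - 527436) = 1772961 - 1*7871983 = 1772961 - 7871983 = -6099022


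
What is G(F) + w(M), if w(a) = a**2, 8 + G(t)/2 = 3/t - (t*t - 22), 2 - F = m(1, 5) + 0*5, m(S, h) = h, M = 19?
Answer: 369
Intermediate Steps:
F = -3 (F = 2 - (5 + 0*5) = 2 - (5 + 0) = 2 - 1*5 = 2 - 5 = -3)
G(t) = 28 - 2*t**2 + 6/t (G(t) = -16 + 2*(3/t - (t*t - 22)) = -16 + 2*(3/t - (t**2 - 22)) = -16 + 2*(3/t - (-22 + t**2)) = -16 + 2*(3/t + (22 - t**2)) = -16 + 2*(22 - t**2 + 3/t) = -16 + (44 - 2*t**2 + 6/t) = 28 - 2*t**2 + 6/t)
G(F) + w(M) = (28 - 2*(-3)**2 + 6/(-3)) + 19**2 = (28 - 2*9 + 6*(-1/3)) + 361 = (28 - 18 - 2) + 361 = 8 + 361 = 369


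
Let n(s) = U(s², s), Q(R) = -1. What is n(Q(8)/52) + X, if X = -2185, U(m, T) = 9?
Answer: -2176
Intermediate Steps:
n(s) = 9
n(Q(8)/52) + X = 9 - 2185 = -2176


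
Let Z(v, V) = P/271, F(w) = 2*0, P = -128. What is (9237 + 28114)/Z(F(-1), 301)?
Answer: -10122121/128 ≈ -79079.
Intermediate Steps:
F(w) = 0
Z(v, V) = -128/271
(9237 + 28114)/Z(F(-1), 301) = (9237 + 28114)/(-128/271) = 37351*(-271/128) = -10122121/128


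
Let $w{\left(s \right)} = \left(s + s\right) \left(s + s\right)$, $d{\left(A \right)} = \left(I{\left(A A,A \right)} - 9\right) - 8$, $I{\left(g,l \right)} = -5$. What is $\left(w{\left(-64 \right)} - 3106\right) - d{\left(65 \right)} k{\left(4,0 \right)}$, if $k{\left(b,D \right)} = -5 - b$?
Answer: $13080$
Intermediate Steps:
$d{\left(A \right)} = -22$ ($d{\left(A \right)} = \left(-5 - 9\right) - 8 = -14 - 8 = -22$)
$w{\left(s \right)} = 4 s^{2}$ ($w{\left(s \right)} = 2 s 2 s = 4 s^{2}$)
$\left(w{\left(-64 \right)} - 3106\right) - d{\left(65 \right)} k{\left(4,0 \right)} = \left(4 \left(-64\right)^{2} - 3106\right) - - 22 \left(-5 - 4\right) = \left(4 \cdot 4096 - 3106\right) - - 22 \left(-5 - 4\right) = \left(16384 - 3106\right) - \left(-22\right) \left(-9\right) = 13278 - 198 = 13080$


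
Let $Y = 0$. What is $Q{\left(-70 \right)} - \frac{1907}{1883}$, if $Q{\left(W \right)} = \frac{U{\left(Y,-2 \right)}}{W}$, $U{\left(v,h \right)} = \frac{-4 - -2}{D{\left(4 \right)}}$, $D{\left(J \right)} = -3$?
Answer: $- \frac{28874}{28245} \approx -1.0223$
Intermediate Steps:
$U{\left(v,h \right)} = \frac{2}{3}$ ($U{\left(v,h \right)} = \frac{-4 - -2}{-3} = \left(-4 + 2\right) \left(- \frac{1}{3}\right) = \left(-2\right) \left(- \frac{1}{3}\right) = \frac{2}{3}$)
$Q{\left(W \right)} = \frac{2}{3 W}$
$Q{\left(-70 \right)} - \frac{1907}{1883} = \frac{2}{3 \left(-70\right)} - \frac{1907}{1883} = \frac{2}{3} \left(- \frac{1}{70}\right) - \frac{1907}{1883} = - \frac{1}{105} - \frac{1907}{1883} = - \frac{28874}{28245}$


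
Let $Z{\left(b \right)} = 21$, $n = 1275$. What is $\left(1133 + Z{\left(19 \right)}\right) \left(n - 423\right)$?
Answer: $983208$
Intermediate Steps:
$\left(1133 + Z{\left(19 \right)}\right) \left(n - 423\right) = \left(1133 + 21\right) \left(1275 - 423\right) = 1154 \cdot 852 = 983208$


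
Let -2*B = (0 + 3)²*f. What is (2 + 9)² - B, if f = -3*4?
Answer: 67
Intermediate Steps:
f = -12
B = 54 (B = -(0 + 3)²*(-12)/2 = -3²*(-12)/2 = -9*(-12)/2 = -½*(-108) = 54)
(2 + 9)² - B = (2 + 9)² - 1*54 = 11² - 54 = 121 - 54 = 67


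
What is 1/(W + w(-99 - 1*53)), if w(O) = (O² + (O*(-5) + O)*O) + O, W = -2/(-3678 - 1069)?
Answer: -4747/329745606 ≈ -1.4396e-5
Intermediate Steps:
W = 2/4747 (W = -2/(-4747) = -2*(-1/4747) = 2/4747 ≈ 0.00042132)
w(O) = O - 3*O² (w(O) = (O² + (-5*O + O)*O) + O = (O² + (-4*O)*O) + O = (O² - 4*O²) + O = -3*O² + O = O - 3*O²)
1/(W + w(-99 - 1*53)) = 1/(2/4747 + (-99 - 1*53)*(1 - 3*(-99 - 1*53))) = 1/(2/4747 + (-99 - 53)*(1 - 3*(-99 - 53))) = 1/(2/4747 - 152*(1 - 3*(-152))) = 1/(2/4747 - 152*(1 + 456)) = 1/(2/4747 - 152*457) = 1/(2/4747 - 69464) = 1/(-329745606/4747) = -4747/329745606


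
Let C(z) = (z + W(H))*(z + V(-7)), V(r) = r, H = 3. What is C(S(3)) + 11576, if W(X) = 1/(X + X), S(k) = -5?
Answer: 11634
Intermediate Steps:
W(X) = 1/(2*X)
C(z) = (-7 + z)*(1/6 + z) (C(z) = (z + (1/2)/3)*(z - 7) = (z + (1/2)*(1/3))*(-7 + z) = (z + 1/6)*(-7 + z) = (1/6 + z)*(-7 + z) = (-7 + z)*(1/6 + z))
C(S(3)) + 11576 = (-7/6 + (-5)**2 - 41/6*(-5)) + 11576 = (-7/6 + 25 + 205/6) + 11576 = 58 + 11576 = 11634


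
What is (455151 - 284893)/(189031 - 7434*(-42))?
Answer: 15478/45569 ≈ 0.33966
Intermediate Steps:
(455151 - 284893)/(189031 - 7434*(-42)) = 170258/(189031 + 312228) = 170258/501259 = 170258*(1/501259) = 15478/45569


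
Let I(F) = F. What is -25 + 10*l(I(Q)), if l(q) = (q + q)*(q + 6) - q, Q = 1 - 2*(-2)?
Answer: 1025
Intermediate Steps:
Q = 5 (Q = 1 + 4 = 5)
l(q) = -q + 2*q*(6 + q) (l(q) = (2*q)*(6 + q) - q = 2*q*(6 + q) - q = -q + 2*q*(6 + q))
-25 + 10*l(I(Q)) = -25 + 10*(5*(11 + 2*5)) = -25 + 10*(5*(11 + 10)) = -25 + 10*(5*21) = -25 + 10*105 = -25 + 1050 = 1025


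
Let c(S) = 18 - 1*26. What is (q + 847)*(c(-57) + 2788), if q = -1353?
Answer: -1406680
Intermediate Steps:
c(S) = -8 (c(S) = 18 - 26 = -8)
(q + 847)*(c(-57) + 2788) = (-1353 + 847)*(-8 + 2788) = -506*2780 = -1406680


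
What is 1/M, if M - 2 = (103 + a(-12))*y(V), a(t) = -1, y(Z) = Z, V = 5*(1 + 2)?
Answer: 1/1532 ≈ 0.00065274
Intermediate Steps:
V = 15 (V = 5*3 = 15)
M = 1532 (M = 2 + (103 - 1)*15 = 2 + 102*15 = 2 + 1530 = 1532)
1/M = 1/1532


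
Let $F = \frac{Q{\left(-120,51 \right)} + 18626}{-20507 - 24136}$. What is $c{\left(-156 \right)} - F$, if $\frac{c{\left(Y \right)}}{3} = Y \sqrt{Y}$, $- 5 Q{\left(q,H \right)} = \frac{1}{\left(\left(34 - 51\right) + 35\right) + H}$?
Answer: $\frac{6425969}{15401835} - 936 i \sqrt{39} \approx 0.41722 - 5845.3 i$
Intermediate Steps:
$Q{\left(q,H \right)} = - \frac{1}{5 \left(18 + H\right)}$ ($Q{\left(q,H \right)} = - \frac{1}{5 \left(\left(\left(34 - 51\right) + 35\right) + H\right)} = - \frac{1}{5 \left(\left(-17 + 35\right) + H\right)} = - \frac{1}{5 \left(18 + H\right)}$)
$c{\left(Y \right)} = 3 Y^{\frac{3}{2}}$ ($c{\left(Y \right)} = 3 Y \sqrt{Y} = 3 Y^{\frac{3}{2}}$)
$F = - \frac{6425969}{15401835}$ ($F = \frac{- \frac{1}{90 + 5 \cdot 51} + 18626}{-20507 - 24136} = \frac{- \frac{1}{90 + 255} + 18626}{-44643} = \left(- \frac{1}{345} + 18626\right) \left(- \frac{1}{44643}\right) = \frac{6425969}{345} \left(- \frac{1}{44643}\right) = - \frac{6425969}{15401835} \approx -0.41722$)
$c{\left(-156 \right)} - F = 3 \left(-156\right)^{\frac{3}{2}} - - \frac{6425969}{15401835} = 3 \left(- 312 i \sqrt{39}\right) + \frac{6425969}{15401835} = - 936 i \sqrt{39} + \frac{6425969}{15401835} = \frac{6425969}{15401835} - 936 i \sqrt{39}$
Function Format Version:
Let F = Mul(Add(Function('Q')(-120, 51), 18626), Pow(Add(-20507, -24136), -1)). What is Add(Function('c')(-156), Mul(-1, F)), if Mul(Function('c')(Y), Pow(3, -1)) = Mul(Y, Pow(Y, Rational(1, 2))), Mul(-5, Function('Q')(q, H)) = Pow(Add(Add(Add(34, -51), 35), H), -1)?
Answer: Add(Rational(6425969, 15401835), Mul(-936, I, Pow(39, Rational(1, 2)))) ≈ Add(0.41722, Mul(-5845.3, I))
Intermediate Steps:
Function('Q')(q, H) = Mul(Rational(-1, 5), Pow(Add(18, H), -1)) (Function('Q')(q, H) = Mul(Rational(-1, 5), Pow(Add(Add(Add(34, -51), 35), H), -1)) = Mul(Rational(-1, 5), Pow(Add(Add(-17, 35), H), -1)) = Mul(Rational(-1, 5), Pow(Add(18, H), -1)))
Function('c')(Y) = Mul(3, Pow(Y, Rational(3, 2))) (Function('c')(Y) = Mul(3, Mul(Y, Pow(Y, Rational(1, 2)))) = Mul(3, Pow(Y, Rational(3, 2))))
F = Rational(-6425969, 15401835) (F = Mul(Add(Mul(-1, Pow(Add(90, Mul(5, 51)), -1)), 18626), Pow(Add(-20507, -24136), -1)) = Mul(Add(Mul(-1, Pow(Add(90, 255), -1)), 18626), Pow(-44643, -1)) = Mul(Add(Mul(-1, Pow(345, -1)), 18626), Rational(-1, 44643)) = Mul(Add(Mul(-1, Rational(1, 345)), 18626), Rational(-1, 44643)) = Mul(Add(Rational(-1, 345), 18626), Rational(-1, 44643)) = Mul(Rational(6425969, 345), Rational(-1, 44643)) = Rational(-6425969, 15401835) ≈ -0.41722)
Add(Function('c')(-156), Mul(-1, F)) = Add(Mul(3, Pow(-156, Rational(3, 2))), Mul(-1, Rational(-6425969, 15401835))) = Add(Mul(3, Mul(-312, I, Pow(39, Rational(1, 2)))), Rational(6425969, 15401835)) = Add(Mul(-936, I, Pow(39, Rational(1, 2))), Rational(6425969, 15401835)) = Add(Rational(6425969, 15401835), Mul(-936, I, Pow(39, Rational(1, 2))))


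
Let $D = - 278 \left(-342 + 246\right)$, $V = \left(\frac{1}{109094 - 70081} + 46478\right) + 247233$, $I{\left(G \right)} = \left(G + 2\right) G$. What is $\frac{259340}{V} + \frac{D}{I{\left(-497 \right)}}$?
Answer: $\frac{77635966739977}{78304847228685} \approx 0.99146$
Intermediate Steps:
$I{\left(G \right)} = G \left(2 + G\right)$ ($I{\left(G \right)} = \left(2 + G\right) G = G \left(2 + G\right)$)
$V = \frac{11458547244}{39013}$ ($V = \left(\frac{1}{39013} + 46478\right) + 247233 = \frac{1813246215}{39013} + 247233 = \frac{11458547244}{39013} \approx 2.9371 \cdot 10^{5}$)
$D = 26688$ ($D = \left(-278\right) \left(-96\right) = 26688$)
$\frac{259340}{V} + \frac{D}{I{\left(-497 \right)}} = \frac{259340}{\frac{11458547244}{39013}} + \frac{26688}{\left(-497\right) \left(2 - 497\right)} = 259340 \cdot \frac{39013}{11458547244} + \frac{26688}{\left(-497\right) \left(-495\right)} = \frac{2529407855}{2864636811} + \frac{26688}{246015} = \frac{2529407855}{2864636811} + 26688 \cdot \frac{1}{246015} = \frac{2529407855}{2864636811} + \frac{8896}{82005} = \frac{77635966739977}{78304847228685}$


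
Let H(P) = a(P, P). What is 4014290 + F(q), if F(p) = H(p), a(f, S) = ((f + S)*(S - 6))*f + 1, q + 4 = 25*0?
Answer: 4013971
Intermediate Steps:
q = -4 (q = -4 + 25*0 = -4 + 0 = -4)
a(f, S) = 1 + f*(-6 + S)*(S + f) (a(f, S) = ((S + f)*(-6 + S))*f + 1 = ((-6 + S)*(S + f))*f + 1 = f*(-6 + S)*(S + f) + 1 = 1 + f*(-6 + S)*(S + f))
H(P) = 1 - 12*P² + 2*P³ (H(P) = 1 - 6*P² + P*P² + P*P² - 6*P*P = 1 - 6*P² + P³ + P³ - 6*P² = 1 - 12*P² + 2*P³)
F(p) = 1 - 12*p² + 2*p³
4014290 + F(q) = 4014290 + (1 - 12*(-4)² + 2*(-4)³) = 4014290 + (1 - 12*16 + 2*(-64)) = 4014290 + (1 - 192 - 128) = 4014290 - 319 = 4013971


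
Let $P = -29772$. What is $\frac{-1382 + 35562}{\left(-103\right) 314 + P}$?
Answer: $- \frac{17090}{31057} \approx -0.55028$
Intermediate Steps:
$\frac{-1382 + 35562}{\left(-103\right) 314 + P} = \frac{-1382 + 35562}{\left(-103\right) 314 - 29772} = \frac{34180}{-32342 - 29772} = \frac{34180}{-62114} = 34180 \left(- \frac{1}{62114}\right) = - \frac{17090}{31057}$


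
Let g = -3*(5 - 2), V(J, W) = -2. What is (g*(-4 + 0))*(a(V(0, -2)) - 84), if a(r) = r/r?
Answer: -2988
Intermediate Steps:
g = -9 (g = -3*3 = -9)
a(r) = 1
(g*(-4 + 0))*(a(V(0, -2)) - 84) = (-9*(-4 + 0))*(1 - 84) = -9*(-4)*(-83) = 36*(-83) = -2988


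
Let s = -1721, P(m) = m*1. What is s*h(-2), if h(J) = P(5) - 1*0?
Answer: -8605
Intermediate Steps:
P(m) = m
h(J) = 5 (h(J) = 5 - 1*0 = 5 + 0 = 5)
s*h(-2) = -1721*5 = -8605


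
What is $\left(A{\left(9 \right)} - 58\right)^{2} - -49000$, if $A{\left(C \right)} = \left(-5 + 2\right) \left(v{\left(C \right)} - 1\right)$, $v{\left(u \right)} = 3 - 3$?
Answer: $52025$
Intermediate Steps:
$v{\left(u \right)} = 0$
$A{\left(C \right)} = 3$ ($A{\left(C \right)} = \left(-5 + 2\right) \left(0 - 1\right) = \left(-3\right) \left(-1\right) = 3$)
$\left(A{\left(9 \right)} - 58\right)^{2} - -49000 = \left(3 - 58\right)^{2} - -49000 = \left(-55\right)^{2} + 49000 = 3025 + 49000 = 52025$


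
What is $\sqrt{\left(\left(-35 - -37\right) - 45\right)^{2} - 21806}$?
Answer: $i \sqrt{19957} \approx 141.27 i$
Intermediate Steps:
$\sqrt{\left(\left(-35 - -37\right) - 45\right)^{2} - 21806} = \sqrt{\left(\left(-35 + 37\right) - 45\right)^{2} - 21806} = \sqrt{\left(2 - 45\right)^{2} - 21806} = \sqrt{\left(-43\right)^{2} - 21806} = \sqrt{1849 - 21806} = \sqrt{-19957} = i \sqrt{19957}$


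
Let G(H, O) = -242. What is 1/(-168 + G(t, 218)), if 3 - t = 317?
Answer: -1/410 ≈ -0.0024390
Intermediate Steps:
t = -314 (t = 3 - 1*317 = 3 - 317 = -314)
1/(-168 + G(t, 218)) = 1/(-168 - 242) = 1/(-410) = -1/410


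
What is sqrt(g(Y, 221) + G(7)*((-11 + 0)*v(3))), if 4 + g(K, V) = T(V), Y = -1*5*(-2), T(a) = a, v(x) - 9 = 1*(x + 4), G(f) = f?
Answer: I*sqrt(1015) ≈ 31.859*I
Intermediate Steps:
v(x) = 13 + x (v(x) = 9 + 1*(x + 4) = 9 + 1*(4 + x) = 9 + (4 + x) = 13 + x)
Y = 10 (Y = -5*(-2) = 10)
g(K, V) = -4 + V
sqrt(g(Y, 221) + G(7)*((-11 + 0)*v(3))) = sqrt((-4 + 221) + 7*((-11 + 0)*(13 + 3))) = sqrt(217 + 7*(-11*16)) = sqrt(217 + 7*(-176)) = sqrt(217 - 1232) = sqrt(-1015) = I*sqrt(1015)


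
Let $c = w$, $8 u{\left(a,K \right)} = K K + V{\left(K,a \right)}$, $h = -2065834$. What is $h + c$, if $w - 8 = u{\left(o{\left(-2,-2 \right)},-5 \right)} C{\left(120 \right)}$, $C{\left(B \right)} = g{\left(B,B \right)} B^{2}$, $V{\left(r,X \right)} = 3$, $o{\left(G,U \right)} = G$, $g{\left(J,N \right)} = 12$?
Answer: $-1461026$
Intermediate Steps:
$C{\left(B \right)} = 12 B^{2}$
$u{\left(a,K \right)} = \frac{3}{8} + \frac{K^{2}}{8}$ ($u{\left(a,K \right)} = \frac{K K + 3}{8} = \frac{K^{2} + 3}{8} = \frac{3 + K^{2}}{8} = \frac{3}{8} + \frac{K^{2}}{8}$)
$w = 604808$ ($w = 8 + \left(\frac{3}{8} + \frac{\left(-5\right)^{2}}{8}\right) 12 \cdot 120^{2} = 8 + \left(\frac{3}{8} + \frac{1}{8} \cdot 25\right) 12 \cdot 14400 = 8 + \left(\frac{3}{8} + \frac{25}{8}\right) 172800 = 8 + \frac{7}{2} \cdot 172800 = 8 + 604800 = 604808$)
$c = 604808$
$h + c = -2065834 + 604808 = -1461026$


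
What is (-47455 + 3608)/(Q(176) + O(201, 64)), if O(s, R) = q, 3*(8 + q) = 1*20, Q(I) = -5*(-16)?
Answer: -131541/236 ≈ -557.38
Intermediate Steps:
Q(I) = 80
q = -4/3 (q = -8 + (1*20)/3 = -8 + (1/3)*20 = -8 + 20/3 = -4/3 ≈ -1.3333)
O(s, R) = -4/3
(-47455 + 3608)/(Q(176) + O(201, 64)) = (-47455 + 3608)/(80 - 4/3) = -43847/236/3 = -43847*3/236 = -131541/236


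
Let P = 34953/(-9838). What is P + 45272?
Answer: 445350983/9838 ≈ 45268.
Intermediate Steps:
P = -34953/9838 (P = 34953*(-1/9838) = -34953/9838 ≈ -3.5529)
P + 45272 = -34953/9838 + 45272 = 445350983/9838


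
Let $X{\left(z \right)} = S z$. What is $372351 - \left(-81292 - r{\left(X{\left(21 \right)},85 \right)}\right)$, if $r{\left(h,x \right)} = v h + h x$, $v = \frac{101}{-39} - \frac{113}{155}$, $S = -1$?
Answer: $\frac{910634304}{2015} \approx 4.5193 \cdot 10^{5}$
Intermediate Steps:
$X{\left(z \right)} = - z$
$v = - \frac{20062}{6045}$ ($v = 101 \left(- \frac{1}{39}\right) - \frac{113}{155} = - \frac{101}{39} - \frac{113}{155} = - \frac{20062}{6045} \approx -3.3188$)
$r{\left(h,x \right)} = - \frac{20062 h}{6045} + h x$
$372351 - \left(-81292 - r{\left(X{\left(21 \right)},85 \right)}\right) = 372351 - \left(-81292 - \frac{\left(-1\right) 21 \left(-20062 + 6045 \cdot 85\right)}{6045}\right) = 372351 - \left(-81292 - \frac{1}{6045} \left(-21\right) \left(-20062 + 513825\right)\right) = 372351 - \left(-81292 - \frac{1}{6045} \left(-21\right) 493763\right) = 372351 - \left(-81292 - - \frac{3456341}{2015}\right) = 372351 - \left(-81292 + \frac{3456341}{2015}\right) = 372351 - - \frac{160347039}{2015} = 372351 + \frac{160347039}{2015} = \frac{910634304}{2015}$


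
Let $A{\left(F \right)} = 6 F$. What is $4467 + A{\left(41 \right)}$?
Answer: $4713$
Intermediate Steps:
$4467 + A{\left(41 \right)} = 4467 + 6 \cdot 41 = 4467 + 246 = 4713$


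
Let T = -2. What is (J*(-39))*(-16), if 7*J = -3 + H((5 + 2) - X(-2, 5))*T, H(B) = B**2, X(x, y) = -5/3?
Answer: -40976/3 ≈ -13659.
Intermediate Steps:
X(x, y) = -5/3 (X(x, y) = -5*1/3 = -5/3)
J = -197/9 (J = (-3 + ((5 + 2) - 1*(-5/3))**2*(-2))/7 = (-3 + (7 + 5/3)**2*(-2))/7 = (-3 + (26/3)**2*(-2))/7 = (-3 + (676/9)*(-2))/7 = (-3 - 1352/9)/7 = (1/7)*(-1379/9) = -197/9 ≈ -21.889)
(J*(-39))*(-16) = -197/9*(-39)*(-16) = (2561/3)*(-16) = -40976/3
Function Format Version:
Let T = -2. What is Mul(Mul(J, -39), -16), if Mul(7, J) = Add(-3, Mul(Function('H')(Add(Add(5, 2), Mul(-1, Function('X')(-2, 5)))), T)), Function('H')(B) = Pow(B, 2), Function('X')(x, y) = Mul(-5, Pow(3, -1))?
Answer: Rational(-40976, 3) ≈ -13659.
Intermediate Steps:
Function('X')(x, y) = Rational(-5, 3) (Function('X')(x, y) = Mul(-5, Rational(1, 3)) = Rational(-5, 3))
J = Rational(-197, 9) (J = Mul(Rational(1, 7), Add(-3, Mul(Pow(Add(Add(5, 2), Mul(-1, Rational(-5, 3))), 2), -2))) = Mul(Rational(1, 7), Add(-3, Mul(Pow(Add(7, Rational(5, 3)), 2), -2))) = Mul(Rational(1, 7), Add(-3, Mul(Pow(Rational(26, 3), 2), -2))) = Mul(Rational(1, 7), Add(-3, Mul(Rational(676, 9), -2))) = Mul(Rational(1, 7), Add(-3, Rational(-1352, 9))) = Mul(Rational(1, 7), Rational(-1379, 9)) = Rational(-197, 9) ≈ -21.889)
Mul(Mul(J, -39), -16) = Mul(Mul(Rational(-197, 9), -39), -16) = Mul(Rational(2561, 3), -16) = Rational(-40976, 3)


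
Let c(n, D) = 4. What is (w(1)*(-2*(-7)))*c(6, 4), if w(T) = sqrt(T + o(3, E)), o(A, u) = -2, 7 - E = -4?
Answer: 56*I ≈ 56.0*I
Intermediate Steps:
E = 11 (E = 7 - 1*(-4) = 7 + 4 = 11)
w(T) = sqrt(-2 + T) (w(T) = sqrt(T - 2) = sqrt(-2 + T))
(w(1)*(-2*(-7)))*c(6, 4) = (sqrt(-2 + 1)*(-2*(-7)))*4 = (sqrt(-1)*14)*4 = (I*14)*4 = (14*I)*4 = 56*I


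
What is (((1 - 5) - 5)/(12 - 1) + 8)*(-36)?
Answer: -2844/11 ≈ -258.55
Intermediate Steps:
(((1 - 5) - 5)/(12 - 1) + 8)*(-36) = ((-4 - 5)/11 + 8)*(-36) = (-9*1/11 + 8)*(-36) = (-9/11 + 8)*(-36) = (79/11)*(-36) = -2844/11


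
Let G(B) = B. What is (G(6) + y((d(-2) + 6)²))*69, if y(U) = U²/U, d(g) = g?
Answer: 1518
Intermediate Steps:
y(U) = U
(G(6) + y((d(-2) + 6)²))*69 = (6 + (-2 + 6)²)*69 = (6 + 4²)*69 = (6 + 16)*69 = 22*69 = 1518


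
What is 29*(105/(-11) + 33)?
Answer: 7482/11 ≈ 680.18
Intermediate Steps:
29*(105/(-11) + 33) = 29*(105*(-1/11) + 33) = 29*(-105/11 + 33) = 29*(258/11) = 7482/11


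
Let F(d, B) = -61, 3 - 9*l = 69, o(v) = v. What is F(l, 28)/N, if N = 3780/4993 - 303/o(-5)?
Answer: -1522865/1531779 ≈ -0.99418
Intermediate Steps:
l = -22/3 (l = ⅓ - ⅑*69 = ⅓ - 23/3 = -22/3 ≈ -7.3333)
N = 1531779/24965 (N = 3780/4993 - 303/(-5) = 3780*(1/4993) - 303*(-⅕) = 3780/4993 + 303/5 = 1531779/24965 ≈ 61.357)
F(l, 28)/N = -61/1531779/24965 = -61*24965/1531779 = -1522865/1531779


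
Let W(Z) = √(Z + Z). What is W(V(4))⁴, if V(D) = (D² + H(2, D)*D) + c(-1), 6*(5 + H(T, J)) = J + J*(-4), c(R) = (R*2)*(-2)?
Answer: 256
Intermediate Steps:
c(R) = -4*R (c(R) = (2*R)*(-2) = -4*R)
H(T, J) = -5 - J/2 (H(T, J) = -5 + (J + J*(-4))/6 = -5 + (J - 4*J)/6 = -5 + (-3*J)/6 = -5 - J/2)
V(D) = 4 + D² + D*(-5 - D/2) (V(D) = (D² + (-5 - D/2)*D) - 4*(-1) = (D² + D*(-5 - D/2)) + 4 = 4 + D² + D*(-5 - D/2))
W(Z) = √2*√Z (W(Z) = √(2*Z) = √2*√Z)
W(V(4))⁴ = (√2*√(4 + (½)*4² - 5*4))⁴ = (√2*√(4 + (½)*16 - 20))⁴ = (√2*√(4 + 8 - 20))⁴ = (√2*√(-8))⁴ = (√2*(2*I*√2))⁴ = (4*I)⁴ = 256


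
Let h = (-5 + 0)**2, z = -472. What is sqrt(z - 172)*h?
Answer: 50*I*sqrt(161) ≈ 634.43*I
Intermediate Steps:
h = 25 (h = (-5)**2 = 25)
sqrt(z - 172)*h = sqrt(-472 - 172)*25 = sqrt(-644)*25 = (2*I*sqrt(161))*25 = 50*I*sqrt(161)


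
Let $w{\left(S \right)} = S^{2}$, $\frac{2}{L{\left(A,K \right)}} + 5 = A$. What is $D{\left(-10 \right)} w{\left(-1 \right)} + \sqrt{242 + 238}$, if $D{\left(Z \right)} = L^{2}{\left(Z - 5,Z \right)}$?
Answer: $\frac{1}{100} + 4 \sqrt{30} \approx 21.919$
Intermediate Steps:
$L{\left(A,K \right)} = \frac{2}{-5 + A}$
$D{\left(Z \right)} = \frac{4}{\left(-10 + Z\right)^{2}}$ ($D{\left(Z \right)} = \left(\frac{2}{-5 + \left(Z - 5\right)}\right)^{2} = \left(\frac{2}{-5 + \left(-5 + Z\right)}\right)^{2} = \left(\frac{2}{-10 + Z}\right)^{2} = \frac{4}{\left(-10 + Z\right)^{2}}$)
$D{\left(-10 \right)} w{\left(-1 \right)} + \sqrt{242 + 238} = \frac{4}{\left(-10 - 10\right)^{2}} \left(-1\right)^{2} + \sqrt{242 + 238} = \frac{4}{400} \cdot 1 + \sqrt{480} = 4 \cdot \frac{1}{400} \cdot 1 + 4 \sqrt{30} = \frac{1}{100} \cdot 1 + 4 \sqrt{30} = \frac{1}{100} + 4 \sqrt{30}$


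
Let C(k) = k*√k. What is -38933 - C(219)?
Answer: -38933 - 219*√219 ≈ -42174.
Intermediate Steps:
C(k) = k^(3/2)
-38933 - C(219) = -38933 - 219^(3/2) = -38933 - 219*√219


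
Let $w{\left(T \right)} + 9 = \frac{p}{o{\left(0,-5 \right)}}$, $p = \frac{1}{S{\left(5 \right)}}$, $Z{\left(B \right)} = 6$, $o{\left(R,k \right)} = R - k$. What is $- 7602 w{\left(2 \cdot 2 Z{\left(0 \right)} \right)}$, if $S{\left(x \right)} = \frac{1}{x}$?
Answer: $60816$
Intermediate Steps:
$p = 5$ ($p = \frac{1}{\frac{1}{5}} = 5$)
$w{\left(T \right)} = -8$ ($w{\left(T \right)} = -9 + \frac{5}{0 - -5} = -9 + \frac{5}{0 + 5} = -9 + \frac{5}{5} = -9 + 5 \cdot \frac{1}{5} = -9 + 1 = -8$)
$- 7602 w{\left(2 \cdot 2 Z{\left(0 \right)} \right)} = \left(-7602\right) \left(-8\right) = 60816$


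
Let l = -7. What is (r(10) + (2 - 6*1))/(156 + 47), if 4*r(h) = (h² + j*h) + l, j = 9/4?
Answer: 199/1624 ≈ 0.12254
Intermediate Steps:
j = 9/4 (j = 9*(¼) = 9/4 ≈ 2.2500)
r(h) = -7/4 + h²/4 + 9*h/16 (r(h) = ((h² + 9*h/4) - 7)/4 = (-7 + h² + 9*h/4)/4 = -7/4 + h²/4 + 9*h/16)
(r(10) + (2 - 6*1))/(156 + 47) = ((-7/4 + (¼)*10² + (9/16)*10) + (2 - 6*1))/(156 + 47) = ((-7/4 + (¼)*100 + 45/8) + (2 - 6))/203 = ((-7/4 + 25 + 45/8) - 4)/203 = (231/8 - 4)/203 = (1/203)*(199/8) = 199/1624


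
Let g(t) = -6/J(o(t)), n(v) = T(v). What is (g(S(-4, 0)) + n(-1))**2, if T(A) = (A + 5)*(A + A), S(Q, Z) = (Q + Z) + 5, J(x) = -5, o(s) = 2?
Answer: 1156/25 ≈ 46.240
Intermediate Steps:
S(Q, Z) = 5 + Q + Z
T(A) = 2*A*(5 + A) (T(A) = (5 + A)*(2*A) = 2*A*(5 + A))
n(v) = 2*v*(5 + v)
g(t) = 6/5 (g(t) = -6/(-5) = -6*(-1/5) = 6/5)
(g(S(-4, 0)) + n(-1))**2 = (6/5 + 2*(-1)*(5 - 1))**2 = (6/5 + 2*(-1)*4)**2 = (6/5 - 8)**2 = (-34/5)**2 = 1156/25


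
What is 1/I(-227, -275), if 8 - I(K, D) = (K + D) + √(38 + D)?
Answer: 170/86779 + I*√237/260337 ≈ 0.001959 + 5.9134e-5*I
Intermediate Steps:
I(K, D) = 8 - D - K - √(38 + D) (I(K, D) = 8 - ((K + D) + √(38 + D)) = 8 - ((D + K) + √(38 + D)) = 8 - (D + K + √(38 + D)) = 8 + (-D - K - √(38 + D)) = 8 - D - K - √(38 + D))
1/I(-227, -275) = 1/(8 - 1*(-275) - 1*(-227) - √(38 - 275)) = 1/(8 + 275 + 227 - √(-237)) = 1/(8 + 275 + 227 - I*√237) = 1/(510 - I*√237)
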